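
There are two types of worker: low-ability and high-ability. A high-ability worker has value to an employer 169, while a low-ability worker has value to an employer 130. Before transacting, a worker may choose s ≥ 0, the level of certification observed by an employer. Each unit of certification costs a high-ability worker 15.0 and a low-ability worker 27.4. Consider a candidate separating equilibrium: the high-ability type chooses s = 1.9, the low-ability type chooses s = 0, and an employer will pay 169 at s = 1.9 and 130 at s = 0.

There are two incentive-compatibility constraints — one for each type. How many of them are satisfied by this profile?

Low-ability type: stay at 0 → 130; mimic → 169 − 27.4 × 1.9 = 116.94. IC holds (130 ≥ 116.94).
High-ability type: signal → 169 − 15.0 × 1.9 = 140.5; deviate to 0 → 130. IC holds (140.5 ≥ 130).
2 of 2 constraints hold, so this is a separating equilibrium.

2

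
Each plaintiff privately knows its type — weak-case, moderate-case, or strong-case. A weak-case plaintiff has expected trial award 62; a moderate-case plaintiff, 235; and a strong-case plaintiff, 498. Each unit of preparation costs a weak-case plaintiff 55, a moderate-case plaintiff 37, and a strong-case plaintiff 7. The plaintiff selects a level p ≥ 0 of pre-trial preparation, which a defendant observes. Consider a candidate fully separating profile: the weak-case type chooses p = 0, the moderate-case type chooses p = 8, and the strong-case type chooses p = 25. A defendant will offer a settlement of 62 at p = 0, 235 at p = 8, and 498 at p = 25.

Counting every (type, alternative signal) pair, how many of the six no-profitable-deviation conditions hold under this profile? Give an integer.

5

Weak-case (own payoff 62): to p=8 gives 235 − 55×8 = -205 → no gain ✓; to p=25 gives 498 − 55×25 = -877 → no gain ✓.
Moderate-case (own payoff 235 − 37×8 = -61): to p=0 gives 62 → profitable ✗; to p=25 gives 498 − 37×25 = -427 → no gain ✓.
Strong-case (own payoff 498 − 7×25 = 323): to p=0 gives 62 → no gain ✓; to p=8 gives 235 − 7×8 = 179 → no gain ✓.
5 of the 6 constraints hold; not an equilibrium.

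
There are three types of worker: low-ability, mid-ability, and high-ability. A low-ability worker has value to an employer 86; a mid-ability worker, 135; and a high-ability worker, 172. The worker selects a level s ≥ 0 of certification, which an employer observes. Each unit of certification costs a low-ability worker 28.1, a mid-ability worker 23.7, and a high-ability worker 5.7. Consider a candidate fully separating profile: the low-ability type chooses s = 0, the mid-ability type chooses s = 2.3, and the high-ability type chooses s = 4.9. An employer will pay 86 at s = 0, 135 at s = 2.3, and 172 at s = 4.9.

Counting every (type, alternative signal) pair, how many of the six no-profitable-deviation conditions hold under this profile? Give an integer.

5

Mid-ability (own payoff 135 − 23.7×2.3 = 80.49): to s=0 gives 86 → profitable ✗; to s=4.9 gives 172 − 23.7×4.9 = 55.87 → no gain ✓.
Low-ability (own payoff 86): to s=2.3 gives 135 − 28.1×2.3 = 70.37 → no gain ✓; to s=4.9 gives 172 − 28.1×4.9 = 34.31 → no gain ✓.
High-ability (own payoff 172 − 5.7×4.9 = 144.07): to s=0 gives 86 → no gain ✓; to s=2.3 gives 135 − 5.7×2.3 = 121.89 → no gain ✓.
5 of the 6 constraints hold; not an equilibrium.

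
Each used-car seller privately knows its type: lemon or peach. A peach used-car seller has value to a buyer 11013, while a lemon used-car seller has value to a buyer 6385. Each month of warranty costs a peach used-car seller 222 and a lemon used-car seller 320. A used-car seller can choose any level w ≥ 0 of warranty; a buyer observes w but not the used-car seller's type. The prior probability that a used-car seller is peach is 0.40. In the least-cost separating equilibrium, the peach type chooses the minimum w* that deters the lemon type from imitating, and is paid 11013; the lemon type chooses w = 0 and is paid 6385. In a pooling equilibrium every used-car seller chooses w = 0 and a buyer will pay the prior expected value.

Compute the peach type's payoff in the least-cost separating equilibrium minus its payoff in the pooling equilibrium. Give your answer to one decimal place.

-433.9

Least-cost separating signal: w* solves 6385 = 11013 − 320·w*, so w* = (11013 − 6385)/320 = 14.4625.
Peach type's separating payoff: 11013 − 222 × w* = 11013 − 222 × (11013 − 6385)/320 = 11013 − 1027416/320 = 7802.325.
Pooling payoff: 0.40 × 11013 + 0.60 × 6385 = 8236.2.
Difference: 7802.325 − 8236.2 = -433.875, i.e. -433.9 to one decimal place.
The peach type would prefer the pooling outcome.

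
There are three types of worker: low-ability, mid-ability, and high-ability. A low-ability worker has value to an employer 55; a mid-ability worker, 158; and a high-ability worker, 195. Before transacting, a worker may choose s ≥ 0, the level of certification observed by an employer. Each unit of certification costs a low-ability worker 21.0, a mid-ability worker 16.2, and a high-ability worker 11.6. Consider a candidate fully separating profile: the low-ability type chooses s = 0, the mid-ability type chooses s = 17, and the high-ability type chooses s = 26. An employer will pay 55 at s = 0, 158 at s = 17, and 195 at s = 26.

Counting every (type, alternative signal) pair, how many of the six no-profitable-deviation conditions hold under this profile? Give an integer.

Low-ability (own payoff 55): to s=17 gives 158 − 21.0×17 = -199 → no gain ✓; to s=26 gives 195 − 21.0×26 = -351 → no gain ✓.
Mid-ability (own payoff 158 − 16.2×17 = -117.4): to s=0 gives 55 → profitable ✗; to s=26 gives 195 − 16.2×26 = -226.2 → no gain ✓.
High-ability (own payoff 195 − 11.6×26 = -106.6): to s=0 gives 55 → profitable ✗; to s=17 gives 158 − 11.6×17 = -39.2 → profitable ✗.
3 of the 6 constraints hold; not an equilibrium.

3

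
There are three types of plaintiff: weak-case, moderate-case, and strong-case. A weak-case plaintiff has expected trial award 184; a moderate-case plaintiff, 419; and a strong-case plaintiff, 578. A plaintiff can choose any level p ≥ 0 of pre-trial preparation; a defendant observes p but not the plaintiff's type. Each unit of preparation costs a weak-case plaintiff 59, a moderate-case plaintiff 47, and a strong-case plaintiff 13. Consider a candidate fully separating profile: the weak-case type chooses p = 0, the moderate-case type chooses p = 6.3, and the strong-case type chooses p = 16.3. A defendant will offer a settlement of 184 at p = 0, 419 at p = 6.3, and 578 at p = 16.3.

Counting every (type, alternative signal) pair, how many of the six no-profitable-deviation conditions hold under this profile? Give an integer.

Weak-case (own payoff 184): to p=6.3 gives 419 − 59×6.3 = 47.3 → no gain ✓; to p=16.3 gives 578 − 59×16.3 = -383.7 → no gain ✓.
Strong-case (own payoff 578 − 13×16.3 = 366.1): to p=0 gives 184 → no gain ✓; to p=6.3 gives 419 − 13×6.3 = 337.1 → no gain ✓.
Moderate-case (own payoff 419 − 47×6.3 = 122.9): to p=0 gives 184 → profitable ✗; to p=16.3 gives 578 − 47×16.3 = -188.1 → no gain ✓.
5 of the 6 constraints hold; not an equilibrium.

5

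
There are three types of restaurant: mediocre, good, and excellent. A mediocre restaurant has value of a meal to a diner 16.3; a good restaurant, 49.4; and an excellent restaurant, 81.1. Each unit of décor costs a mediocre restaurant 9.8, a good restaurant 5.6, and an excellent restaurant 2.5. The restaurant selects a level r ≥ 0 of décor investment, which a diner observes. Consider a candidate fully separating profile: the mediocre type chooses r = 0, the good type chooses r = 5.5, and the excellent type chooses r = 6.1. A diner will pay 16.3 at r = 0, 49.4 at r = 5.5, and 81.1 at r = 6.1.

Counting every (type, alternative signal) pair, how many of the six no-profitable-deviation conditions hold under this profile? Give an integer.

Mediocre (own payoff 16.3): to r=5.5 gives 49.4 − 9.8×5.5 = -4.5 → no gain ✓; to r=6.1 gives 81.1 − 9.8×6.1 = 21.32 → profitable ✗.
Good (own payoff 49.4 − 5.6×5.5 = 18.6): to r=0 gives 16.3 → no gain ✓; to r=6.1 gives 81.1 − 5.6×6.1 = 46.94 → profitable ✗.
Excellent (own payoff 81.1 − 2.5×6.1 = 65.85): to r=0 gives 16.3 → no gain ✓; to r=5.5 gives 49.4 − 2.5×5.5 = 35.65 → no gain ✓.
4 of the 6 constraints hold; not an equilibrium.

4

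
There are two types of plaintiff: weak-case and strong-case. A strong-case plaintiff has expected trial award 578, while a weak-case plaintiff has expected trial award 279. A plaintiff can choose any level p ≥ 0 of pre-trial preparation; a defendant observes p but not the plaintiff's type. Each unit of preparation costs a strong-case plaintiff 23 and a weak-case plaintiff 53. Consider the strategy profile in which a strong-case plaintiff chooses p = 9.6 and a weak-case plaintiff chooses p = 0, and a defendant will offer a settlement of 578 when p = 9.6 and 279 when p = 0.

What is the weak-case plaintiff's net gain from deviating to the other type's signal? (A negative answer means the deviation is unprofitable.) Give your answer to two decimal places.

Playing p = 0 the weak-case plaintiff receives 279.
Deviating to p = 9.6 brings payment 578 at cost 53 × 9.6 = 508.8, netting 69.2.
Gain from deviating: 69.2 − 279 = -209.80.
The gain is negative, so the weak-case type's incentive-compatibility constraint is satisfied.

-209.80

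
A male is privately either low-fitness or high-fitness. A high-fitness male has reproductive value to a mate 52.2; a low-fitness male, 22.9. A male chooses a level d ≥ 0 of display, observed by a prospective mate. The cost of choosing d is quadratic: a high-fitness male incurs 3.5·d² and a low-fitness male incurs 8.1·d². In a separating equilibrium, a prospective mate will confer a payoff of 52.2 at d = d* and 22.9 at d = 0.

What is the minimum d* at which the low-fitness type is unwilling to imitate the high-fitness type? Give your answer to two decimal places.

1.90

The low-fitness type at d = 0 receives 22.9; imitating at d* yields 52.2 − 8.1·d*².
Indifference: 22.9 = 52.2 − 8.1·d*², so d*² = (52.2 − 22.9) / 8.1 ≈ 3.6173.
d* = √3.6173 ≈ 1.90.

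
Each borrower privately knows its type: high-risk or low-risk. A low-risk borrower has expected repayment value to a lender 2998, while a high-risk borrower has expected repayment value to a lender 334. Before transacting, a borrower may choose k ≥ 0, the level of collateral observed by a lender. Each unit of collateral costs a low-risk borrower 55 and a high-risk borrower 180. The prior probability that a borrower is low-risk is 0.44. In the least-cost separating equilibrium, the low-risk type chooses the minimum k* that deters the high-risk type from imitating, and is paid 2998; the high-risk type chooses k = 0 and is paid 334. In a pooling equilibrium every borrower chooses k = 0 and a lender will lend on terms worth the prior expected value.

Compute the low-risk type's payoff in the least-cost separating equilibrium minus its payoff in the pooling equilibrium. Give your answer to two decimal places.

677.84

Least-cost separating signal: k* solves 334 = 2998 − 180·k*, so k* = (2998 − 334)/180 = 14.8.
Low-risk type's separating payoff: 2998 − 55 × k* = 2998 − 55 × (2998 − 334)/180 = 2998 − 146520/180 = 2184.
Pooling payoff: 0.44 × 2998 + 0.56 × 334 = 1506.16.
Difference: 2184 − 1506.16 = 677.84.
The low-risk type prefers to separate.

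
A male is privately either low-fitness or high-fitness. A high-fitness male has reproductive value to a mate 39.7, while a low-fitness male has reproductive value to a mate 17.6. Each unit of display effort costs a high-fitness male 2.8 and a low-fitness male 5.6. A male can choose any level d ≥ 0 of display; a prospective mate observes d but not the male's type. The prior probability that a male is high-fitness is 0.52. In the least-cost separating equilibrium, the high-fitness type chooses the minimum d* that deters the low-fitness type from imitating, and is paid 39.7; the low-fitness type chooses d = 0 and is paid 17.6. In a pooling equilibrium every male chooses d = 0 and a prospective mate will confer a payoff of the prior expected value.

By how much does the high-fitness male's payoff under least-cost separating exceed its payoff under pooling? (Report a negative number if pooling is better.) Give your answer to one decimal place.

-0.4

Least-cost separating signal: d* solves 17.6 = 39.7 − 5.6·d*, so d* = (39.7 − 17.6)/5.6 ≈ 3.9464.
High-fitness type's separating payoff: 39.7 − 2.8 × d* = 39.7 − 2.8 × (39.7 − 17.6)/5.6 = 39.7 − 61.88/5.6 = 28.65.
Pooling payoff: 0.52 × 39.7 + 0.48 × 17.6 = 29.092.
Difference: 28.65 − 29.092 = -0.442, i.e. -0.4 to one decimal place.
The high-fitness type would prefer the pooling outcome.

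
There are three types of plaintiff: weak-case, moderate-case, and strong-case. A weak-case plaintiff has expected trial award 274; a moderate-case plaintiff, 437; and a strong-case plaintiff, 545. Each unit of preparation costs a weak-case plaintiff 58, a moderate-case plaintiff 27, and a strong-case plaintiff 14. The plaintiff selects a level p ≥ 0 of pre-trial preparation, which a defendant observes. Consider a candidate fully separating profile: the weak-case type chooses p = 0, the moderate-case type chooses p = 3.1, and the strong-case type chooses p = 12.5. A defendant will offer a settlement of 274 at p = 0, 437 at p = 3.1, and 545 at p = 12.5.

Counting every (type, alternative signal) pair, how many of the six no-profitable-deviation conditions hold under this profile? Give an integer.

5

Weak-case (own payoff 274): to p=3.1 gives 437 − 58×3.1 = 257.2 → no gain ✓; to p=12.5 gives 545 − 58×12.5 = -180 → no gain ✓.
Strong-case (own payoff 545 − 14×12.5 = 370): to p=0 gives 274 → no gain ✓; to p=3.1 gives 437 − 14×3.1 = 393.6 → profitable ✗.
Moderate-case (own payoff 437 − 27×3.1 = 353.3): to p=0 gives 274 → no gain ✓; to p=12.5 gives 545 − 27×12.5 = 207.5 → no gain ✓.
5 of the 6 constraints hold; not an equilibrium.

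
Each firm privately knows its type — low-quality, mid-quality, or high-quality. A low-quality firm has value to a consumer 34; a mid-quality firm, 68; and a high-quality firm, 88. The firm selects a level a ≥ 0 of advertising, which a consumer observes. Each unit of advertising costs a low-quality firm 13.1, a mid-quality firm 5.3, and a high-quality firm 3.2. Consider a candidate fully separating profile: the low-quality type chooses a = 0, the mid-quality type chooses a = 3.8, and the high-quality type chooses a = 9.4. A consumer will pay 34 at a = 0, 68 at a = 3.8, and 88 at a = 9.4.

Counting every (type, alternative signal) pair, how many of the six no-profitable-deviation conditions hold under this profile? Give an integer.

6

High-quality (own payoff 88 − 3.2×9.4 = 57.92): to a=0 gives 34 → no gain ✓; to a=3.8 gives 68 − 3.2×3.8 = 55.84 → no gain ✓.
Mid-quality (own payoff 68 − 5.3×3.8 = 47.86): to a=0 gives 34 → no gain ✓; to a=9.4 gives 88 − 5.3×9.4 = 38.18 → no gain ✓.
Low-quality (own payoff 34): to a=3.8 gives 68 − 13.1×3.8 = 18.22 → no gain ✓; to a=9.4 gives 88 − 13.1×9.4 = -35.14 → no gain ✓.
6 of the 6 constraints hold; this profile is a separating equilibrium.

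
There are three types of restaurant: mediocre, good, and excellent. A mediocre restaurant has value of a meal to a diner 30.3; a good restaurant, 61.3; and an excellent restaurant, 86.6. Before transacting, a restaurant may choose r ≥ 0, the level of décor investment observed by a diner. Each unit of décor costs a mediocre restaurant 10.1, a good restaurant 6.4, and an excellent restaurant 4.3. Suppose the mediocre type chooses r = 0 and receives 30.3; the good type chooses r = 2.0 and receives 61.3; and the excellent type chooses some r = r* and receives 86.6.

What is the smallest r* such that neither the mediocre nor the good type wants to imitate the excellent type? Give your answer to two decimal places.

Mediocre type (on-path payoff 30.3) won't mimic when 30.3 ≥ 86.6 − 10.1·r*, i.e. r* ≥ 5.57.
Good type (on-path payoff 61.3 − 6.4×2.0 = 48.5) won't mimic when 48.5 ≥ 86.6 − 6.4·r*, i.e. r* ≥ 5.95.
Both must hold, so r* = max(5.57, 5.95) = 5.95. The good type's constraint binds.

5.95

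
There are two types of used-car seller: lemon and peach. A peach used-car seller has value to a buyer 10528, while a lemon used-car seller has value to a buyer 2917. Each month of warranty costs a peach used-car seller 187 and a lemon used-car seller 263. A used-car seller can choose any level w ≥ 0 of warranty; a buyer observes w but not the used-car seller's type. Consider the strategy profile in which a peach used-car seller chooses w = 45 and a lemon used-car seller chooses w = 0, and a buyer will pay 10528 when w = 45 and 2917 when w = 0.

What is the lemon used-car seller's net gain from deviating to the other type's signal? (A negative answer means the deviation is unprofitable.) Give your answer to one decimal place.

-4224.0

Playing w = 0 the lemon used-car seller receives 2917.
Deviating to w = 45 brings payment 10528 at cost 263 × 45 = 11835, netting -1307.
Gain from deviating: -1307 − 2917 = -4224.0.
The gain is negative, so the lemon type's incentive-compatibility constraint is satisfied.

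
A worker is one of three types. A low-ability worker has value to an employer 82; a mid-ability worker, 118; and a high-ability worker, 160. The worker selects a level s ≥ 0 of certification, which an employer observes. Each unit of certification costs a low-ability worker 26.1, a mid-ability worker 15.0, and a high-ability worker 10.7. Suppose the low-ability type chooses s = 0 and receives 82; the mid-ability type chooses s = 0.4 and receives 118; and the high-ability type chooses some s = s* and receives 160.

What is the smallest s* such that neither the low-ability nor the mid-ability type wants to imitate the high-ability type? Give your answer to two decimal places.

Mid-ability type (on-path payoff 118 − 15.0×0.4 = 112) won't mimic when 112 ≥ 160 − 15.0·s*, i.e. s* ≥ 3.20.
Low-ability type (on-path payoff 82) won't mimic when 82 ≥ 160 − 26.1·s*, i.e. s* ≥ 2.99.
Both must hold, so s* = max(2.99, 3.20) = 3.20. The mid-ability type's constraint binds.

3.20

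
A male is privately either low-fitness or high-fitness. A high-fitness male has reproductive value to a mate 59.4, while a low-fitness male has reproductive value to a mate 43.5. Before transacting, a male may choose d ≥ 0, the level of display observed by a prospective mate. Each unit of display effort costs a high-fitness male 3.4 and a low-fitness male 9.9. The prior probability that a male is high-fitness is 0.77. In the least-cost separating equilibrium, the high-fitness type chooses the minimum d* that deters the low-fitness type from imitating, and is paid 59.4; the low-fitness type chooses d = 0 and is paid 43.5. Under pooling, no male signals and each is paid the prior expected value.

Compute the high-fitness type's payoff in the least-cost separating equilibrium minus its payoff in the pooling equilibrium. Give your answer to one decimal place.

Least-cost separating signal: d* solves 43.5 = 59.4 − 9.9·d*, so d* = (59.4 − 43.5)/9.9 ≈ 1.6061.
High-fitness type's separating payoff: 59.4 − 3.4 × d* = 59.4 − 3.4 × (59.4 − 43.5)/9.9 = 59.4 − 54.06/9.9 ≈ 53.939.
Pooling payoff: 0.77 × 59.4 + 0.23 × 43.5 = 55.743.
Difference: 53.939 − 55.743 = -1.804, i.e. -1.8 to one decimal place.
The high-fitness type would prefer the pooling outcome.

-1.8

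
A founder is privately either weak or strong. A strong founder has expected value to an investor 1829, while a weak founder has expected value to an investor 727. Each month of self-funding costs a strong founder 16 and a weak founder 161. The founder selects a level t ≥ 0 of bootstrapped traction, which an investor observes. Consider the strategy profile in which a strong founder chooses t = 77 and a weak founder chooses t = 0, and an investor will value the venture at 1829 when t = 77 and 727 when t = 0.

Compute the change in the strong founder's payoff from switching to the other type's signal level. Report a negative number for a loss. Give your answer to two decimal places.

Playing t = 77 the strong founder receives 1829 − 16 × 77 = 597.
Deviating to t = 0 yields 727 instead.
Gain from deviating: 727 − 597 = 130.00.
The gain is positive, so the strong type's incentive-compatibility constraint is violated — this profile is not a separating equilibrium.

130.00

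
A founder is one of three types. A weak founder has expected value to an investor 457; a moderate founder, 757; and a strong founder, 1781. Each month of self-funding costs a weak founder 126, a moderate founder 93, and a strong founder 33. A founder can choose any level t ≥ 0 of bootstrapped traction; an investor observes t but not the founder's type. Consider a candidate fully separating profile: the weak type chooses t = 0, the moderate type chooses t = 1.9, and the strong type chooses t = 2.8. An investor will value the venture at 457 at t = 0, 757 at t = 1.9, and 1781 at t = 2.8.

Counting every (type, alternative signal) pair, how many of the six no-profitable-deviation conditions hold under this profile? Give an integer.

Strong (own payoff 1781 − 33×2.8 = 1688.6): to t=0 gives 457 → no gain ✓; to t=1.9 gives 757 − 33×1.9 = 694.3 → no gain ✓.
Weak (own payoff 457): to t=1.9 gives 757 − 126×1.9 = 517.6 → profitable ✗; to t=2.8 gives 1781 − 126×2.8 = 1428.2 → profitable ✗.
Moderate (own payoff 757 − 93×1.9 = 580.3): to t=0 gives 457 → no gain ✓; to t=2.8 gives 1781 − 93×2.8 = 1520.6 → profitable ✗.
3 of the 6 constraints hold; not an equilibrium.

3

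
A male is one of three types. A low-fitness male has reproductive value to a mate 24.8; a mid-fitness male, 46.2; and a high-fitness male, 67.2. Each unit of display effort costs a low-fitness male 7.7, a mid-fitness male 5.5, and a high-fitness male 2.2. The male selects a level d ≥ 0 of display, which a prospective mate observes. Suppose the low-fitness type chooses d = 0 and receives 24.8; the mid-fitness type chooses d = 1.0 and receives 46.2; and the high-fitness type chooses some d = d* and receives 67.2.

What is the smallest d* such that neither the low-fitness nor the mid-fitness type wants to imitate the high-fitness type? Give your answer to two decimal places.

Mid-fitness type (on-path payoff 46.2 − 5.5×1.0 = 40.7) won't mimic when 40.7 ≥ 67.2 − 5.5·d*, i.e. d* ≥ 4.82.
Low-fitness type (on-path payoff 24.8) won't mimic when 24.8 ≥ 67.2 − 7.7·d*, i.e. d* ≥ 5.51.
Both must hold, so d* = max(5.51, 4.82) = 5.51. The low-fitness type's constraint binds.

5.51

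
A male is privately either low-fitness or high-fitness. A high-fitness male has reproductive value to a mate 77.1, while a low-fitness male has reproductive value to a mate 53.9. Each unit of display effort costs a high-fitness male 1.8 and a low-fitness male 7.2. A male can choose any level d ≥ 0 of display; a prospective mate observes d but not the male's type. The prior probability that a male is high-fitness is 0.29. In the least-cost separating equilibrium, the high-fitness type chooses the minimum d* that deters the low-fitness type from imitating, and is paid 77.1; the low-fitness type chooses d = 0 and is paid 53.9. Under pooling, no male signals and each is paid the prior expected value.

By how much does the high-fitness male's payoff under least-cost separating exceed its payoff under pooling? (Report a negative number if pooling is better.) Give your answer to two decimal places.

10.67

Least-cost separating signal: d* solves 53.9 = 77.1 − 7.2·d*, so d* = (77.1 − 53.9)/7.2 ≈ 3.2222.
High-fitness type's separating payoff: 77.1 − 1.8 × d* = 77.1 − 1.8 × (77.1 − 53.9)/7.2 = 77.1 − 41.76/7.2 = 71.3.
Pooling payoff: 0.29 × 77.1 + 0.71 × 53.9 = 60.628.
Difference: 71.3 − 60.628 = 10.672, i.e. 10.67 to two decimal places.
The high-fitness type prefers to separate.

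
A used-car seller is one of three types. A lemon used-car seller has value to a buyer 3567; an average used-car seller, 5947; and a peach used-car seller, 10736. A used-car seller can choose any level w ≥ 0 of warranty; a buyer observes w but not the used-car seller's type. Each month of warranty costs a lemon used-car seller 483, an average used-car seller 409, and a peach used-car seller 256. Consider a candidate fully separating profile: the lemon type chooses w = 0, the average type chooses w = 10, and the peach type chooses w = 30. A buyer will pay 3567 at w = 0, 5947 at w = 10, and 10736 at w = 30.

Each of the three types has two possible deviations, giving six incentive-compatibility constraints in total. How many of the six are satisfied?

Peach (own payoff 10736 − 256×30 = 3056): to w=0 gives 3567 → profitable ✗; to w=10 gives 5947 − 256×10 = 3387 → profitable ✗.
Average (own payoff 5947 − 409×10 = 1857): to w=0 gives 3567 → profitable ✗; to w=30 gives 10736 − 409×30 = -1534 → no gain ✓.
Lemon (own payoff 3567): to w=10 gives 5947 − 483×10 = 1117 → no gain ✓; to w=30 gives 10736 − 483×30 = -3754 → no gain ✓.
3 of the 6 constraints hold; not an equilibrium.

3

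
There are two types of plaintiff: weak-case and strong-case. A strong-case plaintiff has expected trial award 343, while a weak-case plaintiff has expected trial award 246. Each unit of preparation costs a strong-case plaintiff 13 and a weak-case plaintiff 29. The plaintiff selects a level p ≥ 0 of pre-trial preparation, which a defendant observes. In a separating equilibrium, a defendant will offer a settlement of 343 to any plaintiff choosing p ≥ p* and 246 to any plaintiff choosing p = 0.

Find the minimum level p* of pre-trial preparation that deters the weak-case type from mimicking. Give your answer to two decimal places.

3.34

A weak-case plaintiff choosing p = 0 receives 246.
Imitating at p* instead would pay 343 at cost 29·p*, netting 343 − 29·p*.
Indifference: 246 = 343 − 29·p*, so p* = (343 − 246) / 29 ≈ 3.34.
At p* the weak-case type's incentive constraint just binds; the strong-case type strictly prefers p* since its per-unit cost is lower.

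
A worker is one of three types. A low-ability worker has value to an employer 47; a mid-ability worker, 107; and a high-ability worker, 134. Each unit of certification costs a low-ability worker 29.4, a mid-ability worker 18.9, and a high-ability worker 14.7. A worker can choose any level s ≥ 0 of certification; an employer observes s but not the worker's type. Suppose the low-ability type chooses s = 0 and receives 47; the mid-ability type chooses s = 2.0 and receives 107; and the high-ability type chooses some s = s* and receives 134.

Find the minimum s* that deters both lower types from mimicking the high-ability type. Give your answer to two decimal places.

3.43

Mid-ability type (on-path payoff 107 − 18.9×2.0 = 69.2) won't mimic when 69.2 ≥ 134 − 18.9·s*, i.e. s* ≥ 3.43.
Low-ability type (on-path payoff 47) won't mimic when 47 ≥ 134 − 29.4·s*, i.e. s* ≥ 2.96.
Both must hold, so s* = max(2.96, 3.43) = 3.43. The mid-ability type's constraint binds.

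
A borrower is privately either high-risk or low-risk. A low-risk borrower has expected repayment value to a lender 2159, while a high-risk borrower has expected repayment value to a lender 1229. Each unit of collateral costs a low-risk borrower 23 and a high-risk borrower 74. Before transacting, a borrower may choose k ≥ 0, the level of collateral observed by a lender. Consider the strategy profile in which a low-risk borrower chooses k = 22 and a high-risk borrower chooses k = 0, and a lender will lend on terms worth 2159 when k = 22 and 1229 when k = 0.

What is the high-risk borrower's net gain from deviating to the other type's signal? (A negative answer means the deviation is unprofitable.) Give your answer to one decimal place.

-698.0

Playing k = 0 the high-risk borrower receives 1229.
Deviating to k = 22 brings payment 2159 at cost 74 × 22 = 1628, netting 531.
Gain from deviating: 531 − 1229 = -698.0.
The gain is negative, so the high-risk type's incentive-compatibility constraint is satisfied.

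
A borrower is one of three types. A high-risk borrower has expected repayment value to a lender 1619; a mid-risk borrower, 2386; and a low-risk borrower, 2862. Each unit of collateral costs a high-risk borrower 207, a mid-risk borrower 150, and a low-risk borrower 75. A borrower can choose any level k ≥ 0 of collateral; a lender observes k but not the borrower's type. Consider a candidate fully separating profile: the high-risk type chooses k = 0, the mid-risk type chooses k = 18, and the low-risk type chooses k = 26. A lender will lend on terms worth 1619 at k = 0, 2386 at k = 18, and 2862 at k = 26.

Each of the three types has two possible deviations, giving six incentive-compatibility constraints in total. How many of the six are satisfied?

Low-risk (own payoff 2862 − 75×26 = 912): to k=0 gives 1619 → profitable ✗; to k=18 gives 2386 − 75×18 = 1036 → profitable ✗.
Mid-risk (own payoff 2386 − 150×18 = -314): to k=0 gives 1619 → profitable ✗; to k=26 gives 2862 − 150×26 = -1038 → no gain ✓.
High-risk (own payoff 1619): to k=18 gives 2386 − 207×18 = -1340 → no gain ✓; to k=26 gives 2862 − 207×26 = -2520 → no gain ✓.
3 of the 6 constraints hold; not an equilibrium.

3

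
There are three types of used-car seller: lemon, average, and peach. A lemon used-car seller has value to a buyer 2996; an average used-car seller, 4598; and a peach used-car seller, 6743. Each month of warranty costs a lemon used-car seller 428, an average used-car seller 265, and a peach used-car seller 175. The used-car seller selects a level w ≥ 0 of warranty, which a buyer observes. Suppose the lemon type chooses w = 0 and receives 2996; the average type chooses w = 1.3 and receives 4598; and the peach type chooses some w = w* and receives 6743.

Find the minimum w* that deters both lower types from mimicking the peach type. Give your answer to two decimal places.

9.39

Average type (on-path payoff 4598 − 265×1.3 = 4253.5) won't mimic when 4253.5 ≥ 6743 − 265·w*, i.e. w* ≥ 9.39.
Lemon type (on-path payoff 2996) won't mimic when 2996 ≥ 6743 − 428·w*, i.e. w* ≥ 8.75.
Both must hold, so w* = max(8.75, 9.39) = 9.39. The average type's constraint binds.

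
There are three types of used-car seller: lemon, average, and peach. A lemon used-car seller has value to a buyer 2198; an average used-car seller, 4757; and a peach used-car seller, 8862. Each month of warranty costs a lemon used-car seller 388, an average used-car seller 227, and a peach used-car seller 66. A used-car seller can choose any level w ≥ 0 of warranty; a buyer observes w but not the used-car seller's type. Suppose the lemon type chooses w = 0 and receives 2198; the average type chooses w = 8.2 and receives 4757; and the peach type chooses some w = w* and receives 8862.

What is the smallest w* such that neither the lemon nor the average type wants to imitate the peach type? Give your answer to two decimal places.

26.28

Lemon type (on-path payoff 2198) won't mimic when 2198 ≥ 8862 − 388·w*, i.e. w* ≥ 17.18.
Average type (on-path payoff 4757 − 227×8.2 = 2895.6) won't mimic when 2895.6 ≥ 8862 − 227·w*, i.e. w* ≥ 26.28.
Both must hold, so w* = max(17.18, 26.28) = 26.28. The average type's constraint binds.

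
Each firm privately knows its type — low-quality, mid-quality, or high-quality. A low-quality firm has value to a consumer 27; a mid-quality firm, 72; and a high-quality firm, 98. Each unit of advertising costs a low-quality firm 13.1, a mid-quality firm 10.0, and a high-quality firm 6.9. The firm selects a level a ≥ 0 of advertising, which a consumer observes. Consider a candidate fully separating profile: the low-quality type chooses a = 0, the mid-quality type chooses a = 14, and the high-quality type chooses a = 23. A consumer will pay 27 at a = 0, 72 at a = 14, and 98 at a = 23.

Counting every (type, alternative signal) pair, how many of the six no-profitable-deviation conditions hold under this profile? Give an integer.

3

Mid-quality (own payoff 72 − 10.0×14 = -68): to a=0 gives 27 → profitable ✗; to a=23 gives 98 − 10.0×23 = -132 → no gain ✓.
Low-quality (own payoff 27): to a=14 gives 72 − 13.1×14 = -111.4 → no gain ✓; to a=23 gives 98 − 13.1×23 = -203.3 → no gain ✓.
High-quality (own payoff 98 − 6.9×23 = -60.7): to a=0 gives 27 → profitable ✗; to a=14 gives 72 − 6.9×14 = -24.6 → profitable ✗.
3 of the 6 constraints hold; not an equilibrium.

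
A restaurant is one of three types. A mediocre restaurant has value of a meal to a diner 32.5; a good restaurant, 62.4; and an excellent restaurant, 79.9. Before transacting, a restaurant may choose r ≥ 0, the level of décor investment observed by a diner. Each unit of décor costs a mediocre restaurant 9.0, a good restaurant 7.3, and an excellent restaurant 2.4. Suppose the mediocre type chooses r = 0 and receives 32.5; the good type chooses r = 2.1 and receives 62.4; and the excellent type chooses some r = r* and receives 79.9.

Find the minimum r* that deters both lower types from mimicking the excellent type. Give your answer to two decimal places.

Mediocre type (on-path payoff 32.5) won't mimic when 32.5 ≥ 79.9 − 9.0·r*, i.e. r* ≥ 5.27.
Good type (on-path payoff 62.4 − 7.3×2.1 = 47.07) won't mimic when 47.07 ≥ 79.9 − 7.3·r*, i.e. r* ≥ 4.50.
Both must hold, so r* = max(5.27, 4.50) = 5.27. The mediocre type's constraint binds.

5.27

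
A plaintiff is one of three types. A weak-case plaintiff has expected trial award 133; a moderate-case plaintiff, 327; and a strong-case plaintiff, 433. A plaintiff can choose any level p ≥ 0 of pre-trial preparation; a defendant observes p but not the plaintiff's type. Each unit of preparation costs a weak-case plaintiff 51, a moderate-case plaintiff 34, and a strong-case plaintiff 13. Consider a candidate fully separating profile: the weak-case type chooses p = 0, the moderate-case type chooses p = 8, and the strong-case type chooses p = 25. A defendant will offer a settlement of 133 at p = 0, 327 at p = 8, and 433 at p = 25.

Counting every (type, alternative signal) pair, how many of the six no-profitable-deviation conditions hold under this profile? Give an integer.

Strong-case (own payoff 433 − 13×25 = 108): to p=0 gives 133 → profitable ✗; to p=8 gives 327 − 13×8 = 223 → profitable ✗.
Weak-case (own payoff 133): to p=8 gives 327 − 51×8 = -81 → no gain ✓; to p=25 gives 433 − 51×25 = -842 → no gain ✓.
Moderate-case (own payoff 327 − 34×8 = 55): to p=0 gives 133 → profitable ✗; to p=25 gives 433 − 34×25 = -417 → no gain ✓.
3 of the 6 constraints hold; not an equilibrium.

3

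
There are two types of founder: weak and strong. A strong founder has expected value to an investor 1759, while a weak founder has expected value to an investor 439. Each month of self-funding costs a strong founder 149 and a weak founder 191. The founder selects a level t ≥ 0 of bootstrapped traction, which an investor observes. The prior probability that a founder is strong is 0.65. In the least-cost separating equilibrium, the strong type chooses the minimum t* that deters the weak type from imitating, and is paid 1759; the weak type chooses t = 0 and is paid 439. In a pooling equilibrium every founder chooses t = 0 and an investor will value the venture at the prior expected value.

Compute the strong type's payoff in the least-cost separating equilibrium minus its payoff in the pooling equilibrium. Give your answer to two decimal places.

-567.74

Least-cost separating signal: t* solves 439 = 1759 − 191·t*, so t* = (1759 − 439)/191 ≈ 6.9110.
Strong type's separating payoff: 1759 − 149 × t* = 1759 − 149 × (1759 − 439)/191 = 1759 − 196680/191 ≈ 729.2618.
Pooling payoff: 0.65 × 1759 + 0.35 × 439 = 1297.
Difference: 729.2618 − 1297 = -567.7382, i.e. -567.74 to two decimal places.
The strong type would prefer the pooling outcome.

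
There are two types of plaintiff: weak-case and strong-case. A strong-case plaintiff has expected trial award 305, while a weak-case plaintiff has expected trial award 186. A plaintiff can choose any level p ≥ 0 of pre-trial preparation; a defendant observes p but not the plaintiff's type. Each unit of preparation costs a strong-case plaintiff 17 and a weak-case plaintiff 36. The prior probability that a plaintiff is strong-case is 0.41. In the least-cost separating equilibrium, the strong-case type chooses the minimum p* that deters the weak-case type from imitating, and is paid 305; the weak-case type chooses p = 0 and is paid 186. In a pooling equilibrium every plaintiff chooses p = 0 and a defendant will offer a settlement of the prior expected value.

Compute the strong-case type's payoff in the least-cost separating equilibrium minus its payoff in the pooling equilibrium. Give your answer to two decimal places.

14.02

Least-cost separating signal: p* solves 186 = 305 − 36·p*, so p* = (305 − 186)/36 ≈ 3.3056.
Strong-case type's separating payoff: 305 − 17 × p* = 305 − 17 × (305 − 186)/36 = 305 − 2023/36 ≈ 248.8056.
Pooling payoff: 0.41 × 305 + 0.59 × 186 = 234.79.
Difference: 248.8056 − 234.79 = 14.0156, i.e. 14.02 to two decimal places.
The strong-case type prefers to separate.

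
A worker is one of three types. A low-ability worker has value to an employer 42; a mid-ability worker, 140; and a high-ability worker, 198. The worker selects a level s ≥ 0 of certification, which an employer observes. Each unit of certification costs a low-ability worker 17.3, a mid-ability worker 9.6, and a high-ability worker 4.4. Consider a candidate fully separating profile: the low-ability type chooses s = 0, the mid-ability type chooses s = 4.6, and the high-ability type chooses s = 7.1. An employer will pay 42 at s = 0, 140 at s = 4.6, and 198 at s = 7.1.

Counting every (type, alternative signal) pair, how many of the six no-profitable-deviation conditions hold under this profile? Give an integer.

Mid-ability (own payoff 140 − 9.6×4.6 = 95.84): to s=0 gives 42 → no gain ✓; to s=7.1 gives 198 − 9.6×7.1 = 129.84 → profitable ✗.
High-ability (own payoff 198 − 4.4×7.1 = 166.76): to s=0 gives 42 → no gain ✓; to s=4.6 gives 140 − 4.4×4.6 = 119.76 → no gain ✓.
Low-ability (own payoff 42): to s=4.6 gives 140 − 17.3×4.6 = 60.42 → profitable ✗; to s=7.1 gives 198 − 17.3×7.1 = 75.17 → profitable ✗.
3 of the 6 constraints hold; not an equilibrium.

3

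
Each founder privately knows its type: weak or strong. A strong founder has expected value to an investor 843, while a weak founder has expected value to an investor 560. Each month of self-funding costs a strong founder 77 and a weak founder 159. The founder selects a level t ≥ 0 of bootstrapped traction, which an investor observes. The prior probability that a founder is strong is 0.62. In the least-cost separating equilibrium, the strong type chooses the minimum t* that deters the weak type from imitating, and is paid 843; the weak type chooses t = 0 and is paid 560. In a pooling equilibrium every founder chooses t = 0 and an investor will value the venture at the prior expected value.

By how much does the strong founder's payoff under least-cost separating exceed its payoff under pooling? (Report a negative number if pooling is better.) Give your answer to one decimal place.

Least-cost separating signal: t* solves 560 = 843 − 159·t*, so t* = (843 − 560)/159 ≈ 1.7799.
Strong type's separating payoff: 843 − 77 × t* = 843 − 77 × (843 − 560)/159 = 843 − 21791/159 ≈ 705.950.
Pooling payoff: 0.62 × 843 + 0.38 × 560 = 735.46.
Difference: 705.950 − 735.46 = -29.51, i.e. -29.5 to one decimal place.
The strong type would prefer the pooling outcome.

-29.5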